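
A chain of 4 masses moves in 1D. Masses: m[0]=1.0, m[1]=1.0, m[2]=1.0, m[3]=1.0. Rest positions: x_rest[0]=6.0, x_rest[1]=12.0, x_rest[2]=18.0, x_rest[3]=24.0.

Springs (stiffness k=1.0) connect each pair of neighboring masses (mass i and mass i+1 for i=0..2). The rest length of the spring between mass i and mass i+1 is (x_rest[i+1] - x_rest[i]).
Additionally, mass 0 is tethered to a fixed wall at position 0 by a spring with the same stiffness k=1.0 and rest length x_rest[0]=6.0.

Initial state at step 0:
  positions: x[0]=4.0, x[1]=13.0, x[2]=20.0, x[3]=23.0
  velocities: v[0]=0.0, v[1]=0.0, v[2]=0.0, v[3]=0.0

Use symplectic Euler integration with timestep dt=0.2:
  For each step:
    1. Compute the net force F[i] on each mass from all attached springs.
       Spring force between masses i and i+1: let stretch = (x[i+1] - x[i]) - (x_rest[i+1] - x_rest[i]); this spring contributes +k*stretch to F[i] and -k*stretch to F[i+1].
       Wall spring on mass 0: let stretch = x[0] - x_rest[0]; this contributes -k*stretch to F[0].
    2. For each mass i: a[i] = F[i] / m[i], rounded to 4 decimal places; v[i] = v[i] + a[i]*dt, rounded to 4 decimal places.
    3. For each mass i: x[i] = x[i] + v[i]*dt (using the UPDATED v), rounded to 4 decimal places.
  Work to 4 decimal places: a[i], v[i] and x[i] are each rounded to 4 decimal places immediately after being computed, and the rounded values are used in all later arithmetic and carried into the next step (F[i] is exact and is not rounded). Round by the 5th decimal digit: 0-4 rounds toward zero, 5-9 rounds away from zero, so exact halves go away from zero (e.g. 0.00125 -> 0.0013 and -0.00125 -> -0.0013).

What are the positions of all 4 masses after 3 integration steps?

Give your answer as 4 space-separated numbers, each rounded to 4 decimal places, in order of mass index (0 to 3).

Step 0: x=[4.0000 13.0000 20.0000 23.0000] v=[0.0000 0.0000 0.0000 0.0000]
Step 1: x=[4.2000 12.9200 19.8400 23.1200] v=[1.0000 -0.4000 -0.8000 0.6000]
Step 2: x=[4.5808 12.7680 19.5344 23.3488] v=[1.9040 -0.7600 -1.5280 1.1440]
Step 3: x=[5.1059 12.5592 19.1107 23.6650] v=[2.6253 -1.0442 -2.1184 1.5811]

Answer: 5.1059 12.5592 19.1107 23.6650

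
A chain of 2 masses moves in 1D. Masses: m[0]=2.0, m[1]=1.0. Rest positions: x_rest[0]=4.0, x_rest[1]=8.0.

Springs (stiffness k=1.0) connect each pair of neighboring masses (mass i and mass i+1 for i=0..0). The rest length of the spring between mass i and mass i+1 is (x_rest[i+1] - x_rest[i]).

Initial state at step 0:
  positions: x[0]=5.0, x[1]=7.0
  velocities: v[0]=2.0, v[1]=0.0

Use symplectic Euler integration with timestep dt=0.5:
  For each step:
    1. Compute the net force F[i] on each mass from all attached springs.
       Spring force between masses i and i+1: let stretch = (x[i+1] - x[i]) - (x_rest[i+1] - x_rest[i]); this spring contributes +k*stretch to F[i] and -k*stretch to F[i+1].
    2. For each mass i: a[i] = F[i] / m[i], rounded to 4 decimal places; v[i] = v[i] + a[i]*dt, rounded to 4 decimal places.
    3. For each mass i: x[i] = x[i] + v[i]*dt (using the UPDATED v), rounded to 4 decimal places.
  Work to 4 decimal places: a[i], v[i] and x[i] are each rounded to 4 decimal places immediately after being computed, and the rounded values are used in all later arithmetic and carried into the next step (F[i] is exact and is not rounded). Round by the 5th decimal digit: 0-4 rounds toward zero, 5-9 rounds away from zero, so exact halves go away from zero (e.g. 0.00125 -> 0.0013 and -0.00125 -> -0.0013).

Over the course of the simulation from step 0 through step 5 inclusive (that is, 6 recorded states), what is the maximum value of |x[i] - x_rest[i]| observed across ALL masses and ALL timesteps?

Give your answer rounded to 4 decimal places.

Answer: 4.9783

Derivation:
Step 0: x=[5.0000 7.0000] v=[2.0000 0.0000]
Step 1: x=[5.7500 7.5000] v=[1.5000 1.0000]
Step 2: x=[6.2188 8.5625] v=[0.9375 2.1250]
Step 3: x=[6.4805 10.0391] v=[0.5234 2.9532]
Step 4: x=[6.6871 11.6261] v=[0.4131 3.1739]
Step 5: x=[7.0111 12.9783] v=[0.6479 2.7044]
Max displacement = 4.9783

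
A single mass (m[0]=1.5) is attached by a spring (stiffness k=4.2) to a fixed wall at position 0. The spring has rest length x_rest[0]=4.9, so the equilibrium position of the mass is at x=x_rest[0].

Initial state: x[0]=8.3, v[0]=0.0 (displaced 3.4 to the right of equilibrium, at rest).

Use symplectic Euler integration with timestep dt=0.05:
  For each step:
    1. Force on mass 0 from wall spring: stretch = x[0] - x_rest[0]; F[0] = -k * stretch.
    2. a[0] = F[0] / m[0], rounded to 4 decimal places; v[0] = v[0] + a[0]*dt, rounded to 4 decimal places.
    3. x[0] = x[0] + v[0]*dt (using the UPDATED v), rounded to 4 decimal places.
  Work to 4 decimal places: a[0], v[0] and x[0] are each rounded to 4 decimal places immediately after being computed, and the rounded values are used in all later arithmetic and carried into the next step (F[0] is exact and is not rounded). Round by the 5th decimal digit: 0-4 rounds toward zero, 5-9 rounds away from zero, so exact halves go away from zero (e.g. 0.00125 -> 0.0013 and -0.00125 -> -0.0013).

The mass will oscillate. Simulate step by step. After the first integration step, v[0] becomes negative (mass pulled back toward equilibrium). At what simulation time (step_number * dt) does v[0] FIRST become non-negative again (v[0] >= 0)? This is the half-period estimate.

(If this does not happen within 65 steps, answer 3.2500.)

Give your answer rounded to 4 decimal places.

Step 0: x=[8.3000] v=[0.0000]
Step 1: x=[8.2762] v=[-0.4760]
Step 2: x=[8.2288] v=[-0.9487]
Step 3: x=[8.1581] v=[-1.4147]
Step 4: x=[8.0646] v=[-1.8708]
Step 5: x=[7.9489] v=[-2.3138]
Step 6: x=[7.8119] v=[-2.7406]
Step 7: x=[7.6545] v=[-3.1483]
Step 8: x=[7.4778] v=[-3.5339]
Step 9: x=[7.2831] v=[-3.8948]
Step 10: x=[7.0717] v=[-4.2284]
Step 11: x=[6.8451] v=[-4.5324]
Step 12: x=[6.6049] v=[-4.8047]
Step 13: x=[6.3527] v=[-5.0434]
Step 14: x=[6.0904] v=[-5.2468]
Step 15: x=[5.8197] v=[-5.4135]
Step 16: x=[5.5426] v=[-5.5423]
Step 17: x=[5.2610] v=[-5.6323]
Step 18: x=[4.9769] v=[-5.6828]
Step 19: x=[4.6922] v=[-5.6936]
Step 20: x=[4.4090] v=[-5.6645]
Step 21: x=[4.1292] v=[-5.5958]
Step 22: x=[3.8548] v=[-5.4879]
Step 23: x=[3.5877] v=[-5.3416]
Step 24: x=[3.3298] v=[-5.1579]
Step 25: x=[3.0829] v=[-4.9381]
Step 26: x=[2.8487] v=[-4.6837]
Step 27: x=[2.6289] v=[-4.3965]
Step 28: x=[2.4250] v=[-4.0785]
Step 29: x=[2.2384] v=[-3.7320]
Step 30: x=[2.0704] v=[-3.3594]
Step 31: x=[1.9222] v=[-2.9633]
Step 32: x=[1.7949] v=[-2.5464]
Step 33: x=[1.6893] v=[-2.1117]
Step 34: x=[1.6062] v=[-1.6622]
Step 35: x=[1.5461] v=[-1.2011]
Step 36: x=[1.5095] v=[-0.7316]
Step 37: x=[1.4967] v=[-0.2569]
Step 38: x=[1.5077] v=[0.2196]
First v>=0 after going negative at step 38, time=1.9000

Answer: 1.9000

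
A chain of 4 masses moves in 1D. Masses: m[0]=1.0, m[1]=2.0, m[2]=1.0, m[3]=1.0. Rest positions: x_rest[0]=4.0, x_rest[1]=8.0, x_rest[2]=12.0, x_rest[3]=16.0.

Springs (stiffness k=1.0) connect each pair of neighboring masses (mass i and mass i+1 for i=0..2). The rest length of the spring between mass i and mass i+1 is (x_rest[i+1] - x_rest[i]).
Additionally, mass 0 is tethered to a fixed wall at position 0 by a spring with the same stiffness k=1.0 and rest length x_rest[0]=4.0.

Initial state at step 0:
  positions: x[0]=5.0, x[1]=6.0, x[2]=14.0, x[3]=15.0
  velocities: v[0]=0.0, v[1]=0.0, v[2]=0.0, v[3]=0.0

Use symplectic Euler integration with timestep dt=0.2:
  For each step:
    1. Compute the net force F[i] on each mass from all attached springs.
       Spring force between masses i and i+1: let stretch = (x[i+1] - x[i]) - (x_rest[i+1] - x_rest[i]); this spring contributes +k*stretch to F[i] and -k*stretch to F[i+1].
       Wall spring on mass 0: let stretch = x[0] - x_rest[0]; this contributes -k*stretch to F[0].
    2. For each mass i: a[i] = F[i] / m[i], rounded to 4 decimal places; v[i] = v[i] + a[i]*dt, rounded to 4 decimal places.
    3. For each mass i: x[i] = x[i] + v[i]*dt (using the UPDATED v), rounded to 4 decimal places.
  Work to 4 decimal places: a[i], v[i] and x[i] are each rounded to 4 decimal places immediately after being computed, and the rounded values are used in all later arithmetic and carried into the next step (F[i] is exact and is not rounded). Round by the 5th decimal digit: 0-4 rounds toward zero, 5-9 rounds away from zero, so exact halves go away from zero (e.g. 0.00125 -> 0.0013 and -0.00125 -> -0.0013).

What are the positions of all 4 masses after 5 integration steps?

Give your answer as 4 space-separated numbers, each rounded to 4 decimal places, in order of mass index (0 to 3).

Answer: 3.1887 7.6392 10.8445 16.2927

Derivation:
Step 0: x=[5.0000 6.0000 14.0000 15.0000] v=[0.0000 0.0000 0.0000 0.0000]
Step 1: x=[4.8400 6.1400 13.7200 15.1200] v=[-0.8000 0.7000 -1.4000 0.6000]
Step 2: x=[4.5384 6.4056 13.1928 15.3440] v=[-1.5080 1.3280 -2.6360 1.1200]
Step 3: x=[4.1300 6.7696 12.4802 15.6420] v=[-2.0422 1.8200 -3.5632 1.4898]
Step 4: x=[3.6619 7.1950 11.6656 15.9735] v=[-2.3403 2.1271 -4.0730 1.6574]
Step 5: x=[3.1887 7.6392 10.8445 16.2927] v=[-2.3661 2.2209 -4.1055 1.5958]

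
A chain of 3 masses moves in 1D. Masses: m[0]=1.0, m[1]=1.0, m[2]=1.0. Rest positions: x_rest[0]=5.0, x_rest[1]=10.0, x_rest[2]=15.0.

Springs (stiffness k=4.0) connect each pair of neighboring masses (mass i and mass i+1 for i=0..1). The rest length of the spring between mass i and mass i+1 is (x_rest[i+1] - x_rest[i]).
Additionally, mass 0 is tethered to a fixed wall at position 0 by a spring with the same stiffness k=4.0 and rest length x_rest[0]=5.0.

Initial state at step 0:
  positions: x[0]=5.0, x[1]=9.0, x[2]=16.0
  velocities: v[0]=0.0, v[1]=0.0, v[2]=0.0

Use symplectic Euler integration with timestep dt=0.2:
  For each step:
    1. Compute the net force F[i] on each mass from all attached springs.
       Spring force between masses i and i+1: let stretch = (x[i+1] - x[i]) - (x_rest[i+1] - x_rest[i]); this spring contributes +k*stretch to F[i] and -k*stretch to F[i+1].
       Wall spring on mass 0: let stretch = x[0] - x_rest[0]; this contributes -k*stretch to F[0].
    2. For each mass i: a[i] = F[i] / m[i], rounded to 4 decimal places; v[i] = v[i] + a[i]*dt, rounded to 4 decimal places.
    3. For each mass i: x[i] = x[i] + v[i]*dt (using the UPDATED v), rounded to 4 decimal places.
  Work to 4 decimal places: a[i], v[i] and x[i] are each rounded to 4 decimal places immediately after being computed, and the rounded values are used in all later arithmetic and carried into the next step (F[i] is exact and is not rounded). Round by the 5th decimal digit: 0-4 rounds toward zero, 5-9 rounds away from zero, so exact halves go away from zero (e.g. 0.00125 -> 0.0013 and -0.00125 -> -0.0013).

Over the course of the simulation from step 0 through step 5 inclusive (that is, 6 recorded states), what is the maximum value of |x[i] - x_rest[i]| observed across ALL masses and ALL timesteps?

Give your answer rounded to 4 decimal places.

Step 0: x=[5.0000 9.0000 16.0000] v=[0.0000 0.0000 0.0000]
Step 1: x=[4.8400 9.4800 15.6800] v=[-0.8000 2.4000 -1.6000]
Step 2: x=[4.6480 10.2096 15.1680] v=[-0.9600 3.6480 -2.5600]
Step 3: x=[4.6022 10.8427 14.6627] v=[-0.2291 3.1654 -2.5267]
Step 4: x=[4.8185 11.0885 14.3462] v=[1.0815 1.2290 -1.5827]
Step 5: x=[5.2670 10.8523 14.3084] v=[2.2427 -1.1808 -0.1889]
Max displacement = 1.0885

Answer: 1.0885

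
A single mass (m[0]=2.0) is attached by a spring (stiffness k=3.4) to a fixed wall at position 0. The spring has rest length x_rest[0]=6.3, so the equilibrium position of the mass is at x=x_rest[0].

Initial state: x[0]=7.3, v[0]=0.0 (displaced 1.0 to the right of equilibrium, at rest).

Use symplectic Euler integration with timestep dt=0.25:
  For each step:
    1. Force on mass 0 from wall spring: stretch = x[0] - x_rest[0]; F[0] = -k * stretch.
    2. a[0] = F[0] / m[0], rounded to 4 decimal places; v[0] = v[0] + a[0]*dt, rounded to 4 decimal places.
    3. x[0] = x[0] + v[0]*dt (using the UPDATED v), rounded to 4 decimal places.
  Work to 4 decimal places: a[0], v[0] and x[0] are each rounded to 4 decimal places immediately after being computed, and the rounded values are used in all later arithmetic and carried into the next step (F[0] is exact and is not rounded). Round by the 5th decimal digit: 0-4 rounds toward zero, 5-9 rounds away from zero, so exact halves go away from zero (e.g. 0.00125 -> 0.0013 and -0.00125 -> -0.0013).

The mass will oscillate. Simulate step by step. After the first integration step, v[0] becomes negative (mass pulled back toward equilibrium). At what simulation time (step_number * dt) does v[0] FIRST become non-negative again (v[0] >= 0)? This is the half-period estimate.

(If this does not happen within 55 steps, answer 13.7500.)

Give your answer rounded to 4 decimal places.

Answer: 2.5000

Derivation:
Step 0: x=[7.3000] v=[0.0000]
Step 1: x=[7.1938] v=[-0.4250]
Step 2: x=[6.9926] v=[-0.8049]
Step 3: x=[6.7178] v=[-1.0993]
Step 4: x=[6.3986] v=[-1.2769]
Step 5: x=[6.0689] v=[-1.3188]
Step 6: x=[5.7638] v=[-1.2206]
Step 7: x=[5.5156] v=[-0.9927]
Step 8: x=[5.3508] v=[-0.6593]
Step 9: x=[5.2868] v=[-0.2559]
Step 10: x=[5.3305] v=[0.1747]
First v>=0 after going negative at step 10, time=2.5000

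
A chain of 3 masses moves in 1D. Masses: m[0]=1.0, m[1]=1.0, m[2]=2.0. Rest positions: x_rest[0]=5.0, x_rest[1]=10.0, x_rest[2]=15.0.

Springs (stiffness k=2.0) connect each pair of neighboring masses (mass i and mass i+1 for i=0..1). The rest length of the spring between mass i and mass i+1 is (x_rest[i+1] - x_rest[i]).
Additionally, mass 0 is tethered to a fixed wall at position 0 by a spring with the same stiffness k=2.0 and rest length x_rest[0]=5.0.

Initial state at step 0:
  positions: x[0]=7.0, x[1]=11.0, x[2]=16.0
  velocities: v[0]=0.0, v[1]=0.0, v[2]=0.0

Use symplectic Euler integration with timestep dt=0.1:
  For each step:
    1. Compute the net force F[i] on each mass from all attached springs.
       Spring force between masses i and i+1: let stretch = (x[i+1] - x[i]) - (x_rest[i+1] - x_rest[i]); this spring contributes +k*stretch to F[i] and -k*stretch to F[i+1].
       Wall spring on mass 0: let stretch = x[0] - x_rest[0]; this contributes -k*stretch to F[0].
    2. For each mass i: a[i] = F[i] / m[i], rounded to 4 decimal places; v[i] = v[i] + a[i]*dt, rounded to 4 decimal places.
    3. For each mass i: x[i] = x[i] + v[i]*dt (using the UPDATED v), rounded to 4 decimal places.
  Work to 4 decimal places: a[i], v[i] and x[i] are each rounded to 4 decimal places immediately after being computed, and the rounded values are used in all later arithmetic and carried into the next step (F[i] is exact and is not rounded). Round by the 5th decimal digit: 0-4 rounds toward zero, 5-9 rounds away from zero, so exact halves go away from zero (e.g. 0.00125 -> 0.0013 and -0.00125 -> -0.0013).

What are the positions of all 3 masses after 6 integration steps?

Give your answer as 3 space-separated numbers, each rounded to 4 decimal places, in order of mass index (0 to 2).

Step 0: x=[7.0000 11.0000 16.0000] v=[0.0000 0.0000 0.0000]
Step 1: x=[6.9400 11.0200 16.0000] v=[-0.6000 0.2000 0.0000]
Step 2: x=[6.8228 11.0580 16.0002] v=[-1.1720 0.3800 0.0020]
Step 3: x=[6.6539 11.1101 16.0010] v=[-1.6895 0.5214 0.0078]
Step 4: x=[6.4410 11.1709 16.0029] v=[-2.1290 0.6083 0.0187]
Step 5: x=[6.1939 11.2338 16.0065] v=[-2.4712 0.6287 0.0355]
Step 6: x=[5.9237 11.2913 16.0123] v=[-2.7020 0.5753 0.0582]

Answer: 5.9237 11.2913 16.0123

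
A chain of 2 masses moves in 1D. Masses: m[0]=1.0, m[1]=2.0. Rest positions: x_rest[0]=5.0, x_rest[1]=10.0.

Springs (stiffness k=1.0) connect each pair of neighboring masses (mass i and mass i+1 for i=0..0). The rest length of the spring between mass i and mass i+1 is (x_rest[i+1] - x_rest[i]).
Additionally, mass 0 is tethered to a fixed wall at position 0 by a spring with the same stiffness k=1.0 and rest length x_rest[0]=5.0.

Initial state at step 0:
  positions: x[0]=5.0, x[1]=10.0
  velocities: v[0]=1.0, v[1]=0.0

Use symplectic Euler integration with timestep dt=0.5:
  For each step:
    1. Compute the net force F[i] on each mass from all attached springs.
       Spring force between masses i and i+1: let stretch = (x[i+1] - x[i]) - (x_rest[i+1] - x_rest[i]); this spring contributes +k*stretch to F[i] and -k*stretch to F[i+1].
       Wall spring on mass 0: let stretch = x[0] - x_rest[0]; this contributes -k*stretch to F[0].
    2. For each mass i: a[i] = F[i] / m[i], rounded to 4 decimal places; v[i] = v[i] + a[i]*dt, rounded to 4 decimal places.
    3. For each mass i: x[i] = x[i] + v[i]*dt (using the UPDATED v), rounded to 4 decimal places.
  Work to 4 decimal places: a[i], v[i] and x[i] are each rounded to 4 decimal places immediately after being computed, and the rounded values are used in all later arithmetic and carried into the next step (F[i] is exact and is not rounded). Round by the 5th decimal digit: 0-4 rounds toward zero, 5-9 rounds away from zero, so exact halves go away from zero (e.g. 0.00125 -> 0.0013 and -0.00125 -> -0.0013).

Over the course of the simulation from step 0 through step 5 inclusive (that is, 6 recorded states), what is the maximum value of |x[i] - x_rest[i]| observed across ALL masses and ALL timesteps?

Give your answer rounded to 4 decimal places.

Answer: 0.7500

Derivation:
Step 0: x=[5.0000 10.0000] v=[1.0000 0.0000]
Step 1: x=[5.5000 10.0000] v=[1.0000 0.0000]
Step 2: x=[5.7500 10.0625] v=[0.5000 0.1250]
Step 3: x=[5.6406 10.2110] v=[-0.2188 0.2969]
Step 4: x=[5.2637 10.4132] v=[-0.7539 0.4043]
Step 5: x=[4.8582 10.5967] v=[-0.8110 0.3669]
Max displacement = 0.7500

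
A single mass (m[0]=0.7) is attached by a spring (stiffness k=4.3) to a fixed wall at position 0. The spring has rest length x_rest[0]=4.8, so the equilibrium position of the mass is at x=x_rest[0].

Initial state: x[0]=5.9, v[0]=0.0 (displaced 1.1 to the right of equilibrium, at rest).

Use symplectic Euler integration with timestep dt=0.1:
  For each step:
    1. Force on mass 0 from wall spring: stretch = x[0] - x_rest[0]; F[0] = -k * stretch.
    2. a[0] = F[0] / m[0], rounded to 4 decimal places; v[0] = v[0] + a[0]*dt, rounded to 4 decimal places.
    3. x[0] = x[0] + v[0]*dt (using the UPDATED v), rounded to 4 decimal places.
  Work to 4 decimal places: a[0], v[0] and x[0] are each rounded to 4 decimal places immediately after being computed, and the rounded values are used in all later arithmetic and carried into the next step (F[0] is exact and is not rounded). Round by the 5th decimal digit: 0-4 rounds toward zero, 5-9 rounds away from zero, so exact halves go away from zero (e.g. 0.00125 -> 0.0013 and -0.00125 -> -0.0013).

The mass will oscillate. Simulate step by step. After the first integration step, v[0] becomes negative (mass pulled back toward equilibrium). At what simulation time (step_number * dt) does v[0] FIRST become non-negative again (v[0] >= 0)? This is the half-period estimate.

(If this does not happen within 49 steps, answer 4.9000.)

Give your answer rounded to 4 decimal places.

Answer: 1.3000

Derivation:
Step 0: x=[5.9000] v=[0.0000]
Step 1: x=[5.8324] v=[-0.6757]
Step 2: x=[5.7014] v=[-1.3099]
Step 3: x=[5.5150] v=[-1.8636]
Step 4: x=[5.2847] v=[-2.3028]
Step 5: x=[5.0247] v=[-2.6005]
Step 6: x=[4.7509] v=[-2.7385]
Step 7: x=[4.4801] v=[-2.7083]
Step 8: x=[4.2289] v=[-2.5118]
Step 9: x=[4.0128] v=[-2.1610]
Step 10: x=[3.8451] v=[-1.6774]
Step 11: x=[3.7360] v=[-1.0908]
Step 12: x=[3.6923] v=[-0.4372]
Step 13: x=[3.7166] v=[0.2432]
First v>=0 after going negative at step 13, time=1.3000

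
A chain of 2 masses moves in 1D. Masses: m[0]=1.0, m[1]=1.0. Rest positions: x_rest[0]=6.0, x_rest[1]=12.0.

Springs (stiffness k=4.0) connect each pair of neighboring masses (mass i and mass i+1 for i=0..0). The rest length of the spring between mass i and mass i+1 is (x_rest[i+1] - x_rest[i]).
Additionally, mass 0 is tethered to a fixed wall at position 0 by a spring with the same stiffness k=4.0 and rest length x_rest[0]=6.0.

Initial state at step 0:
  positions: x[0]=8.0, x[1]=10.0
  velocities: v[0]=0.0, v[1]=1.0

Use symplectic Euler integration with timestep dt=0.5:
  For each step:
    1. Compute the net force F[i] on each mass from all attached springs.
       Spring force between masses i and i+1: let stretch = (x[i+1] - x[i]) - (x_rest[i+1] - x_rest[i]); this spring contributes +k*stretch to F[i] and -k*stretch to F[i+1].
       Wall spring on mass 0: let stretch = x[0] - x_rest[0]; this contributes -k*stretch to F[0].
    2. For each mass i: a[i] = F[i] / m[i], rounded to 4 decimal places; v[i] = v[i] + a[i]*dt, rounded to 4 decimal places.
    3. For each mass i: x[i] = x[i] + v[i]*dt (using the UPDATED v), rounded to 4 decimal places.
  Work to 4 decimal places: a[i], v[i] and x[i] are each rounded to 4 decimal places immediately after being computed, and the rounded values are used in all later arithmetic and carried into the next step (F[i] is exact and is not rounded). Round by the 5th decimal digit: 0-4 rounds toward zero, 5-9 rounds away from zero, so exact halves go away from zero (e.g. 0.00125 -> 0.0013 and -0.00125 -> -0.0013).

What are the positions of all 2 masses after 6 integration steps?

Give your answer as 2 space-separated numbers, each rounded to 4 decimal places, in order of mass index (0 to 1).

Answer: 10.0000 9.5000

Derivation:
Step 0: x=[8.0000 10.0000] v=[0.0000 1.0000]
Step 1: x=[2.0000 14.5000] v=[-12.0000 9.0000]
Step 2: x=[6.5000 12.5000] v=[9.0000 -4.0000]
Step 3: x=[10.5000 10.5000] v=[8.0000 -4.0000]
Step 4: x=[4.0000 14.5000] v=[-13.0000 8.0000]
Step 5: x=[4.0000 14.0000] v=[0.0000 -1.0000]
Step 6: x=[10.0000 9.5000] v=[12.0000 -9.0000]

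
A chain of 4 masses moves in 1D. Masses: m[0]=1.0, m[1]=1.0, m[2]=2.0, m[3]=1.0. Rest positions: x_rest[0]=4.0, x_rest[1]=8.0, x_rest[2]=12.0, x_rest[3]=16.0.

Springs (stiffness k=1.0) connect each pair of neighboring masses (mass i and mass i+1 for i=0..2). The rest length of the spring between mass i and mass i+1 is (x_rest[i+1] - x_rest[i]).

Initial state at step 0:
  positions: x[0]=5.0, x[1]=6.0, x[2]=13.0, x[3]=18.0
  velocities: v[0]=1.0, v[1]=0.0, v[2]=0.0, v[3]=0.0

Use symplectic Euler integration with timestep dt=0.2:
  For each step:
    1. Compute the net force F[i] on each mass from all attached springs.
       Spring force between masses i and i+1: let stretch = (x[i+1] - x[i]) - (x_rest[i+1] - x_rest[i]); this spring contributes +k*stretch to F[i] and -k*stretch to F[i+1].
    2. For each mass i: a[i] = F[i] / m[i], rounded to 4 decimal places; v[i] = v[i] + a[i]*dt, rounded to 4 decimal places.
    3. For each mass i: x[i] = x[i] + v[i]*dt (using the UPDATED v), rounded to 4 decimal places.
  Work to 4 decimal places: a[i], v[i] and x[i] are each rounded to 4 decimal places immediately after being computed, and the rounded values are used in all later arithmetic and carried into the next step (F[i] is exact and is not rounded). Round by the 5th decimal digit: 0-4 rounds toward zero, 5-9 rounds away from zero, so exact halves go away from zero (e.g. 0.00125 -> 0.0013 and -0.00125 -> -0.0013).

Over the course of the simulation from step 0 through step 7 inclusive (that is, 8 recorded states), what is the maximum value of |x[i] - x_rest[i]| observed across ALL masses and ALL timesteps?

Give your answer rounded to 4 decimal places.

Step 0: x=[5.0000 6.0000 13.0000 18.0000] v=[1.0000 0.0000 0.0000 0.0000]
Step 1: x=[5.0800 6.2400 12.9600 17.9600] v=[0.4000 1.2000 -0.2000 -0.2000]
Step 2: x=[5.0464 6.7024 12.8856 17.8800] v=[-0.1680 2.3120 -0.3720 -0.4000]
Step 3: x=[4.9190 7.3459 12.7874 17.7602] v=[-0.6368 3.2174 -0.4909 -0.5989]
Step 4: x=[4.7287 8.1100 12.6798 17.6015] v=[-0.9514 3.8203 -0.5378 -0.7935]
Step 5: x=[4.5137 8.9216 12.5793 17.4059] v=[-1.0751 4.0580 -0.5026 -0.9778]
Step 6: x=[4.3150 9.7032 12.5022 17.1773] v=[-0.9935 3.9080 -0.3857 -1.1431]
Step 7: x=[4.1718 10.3812 12.4626 16.9217] v=[-0.7159 3.3902 -0.1981 -1.2781]
Max displacement = 2.3812

Answer: 2.3812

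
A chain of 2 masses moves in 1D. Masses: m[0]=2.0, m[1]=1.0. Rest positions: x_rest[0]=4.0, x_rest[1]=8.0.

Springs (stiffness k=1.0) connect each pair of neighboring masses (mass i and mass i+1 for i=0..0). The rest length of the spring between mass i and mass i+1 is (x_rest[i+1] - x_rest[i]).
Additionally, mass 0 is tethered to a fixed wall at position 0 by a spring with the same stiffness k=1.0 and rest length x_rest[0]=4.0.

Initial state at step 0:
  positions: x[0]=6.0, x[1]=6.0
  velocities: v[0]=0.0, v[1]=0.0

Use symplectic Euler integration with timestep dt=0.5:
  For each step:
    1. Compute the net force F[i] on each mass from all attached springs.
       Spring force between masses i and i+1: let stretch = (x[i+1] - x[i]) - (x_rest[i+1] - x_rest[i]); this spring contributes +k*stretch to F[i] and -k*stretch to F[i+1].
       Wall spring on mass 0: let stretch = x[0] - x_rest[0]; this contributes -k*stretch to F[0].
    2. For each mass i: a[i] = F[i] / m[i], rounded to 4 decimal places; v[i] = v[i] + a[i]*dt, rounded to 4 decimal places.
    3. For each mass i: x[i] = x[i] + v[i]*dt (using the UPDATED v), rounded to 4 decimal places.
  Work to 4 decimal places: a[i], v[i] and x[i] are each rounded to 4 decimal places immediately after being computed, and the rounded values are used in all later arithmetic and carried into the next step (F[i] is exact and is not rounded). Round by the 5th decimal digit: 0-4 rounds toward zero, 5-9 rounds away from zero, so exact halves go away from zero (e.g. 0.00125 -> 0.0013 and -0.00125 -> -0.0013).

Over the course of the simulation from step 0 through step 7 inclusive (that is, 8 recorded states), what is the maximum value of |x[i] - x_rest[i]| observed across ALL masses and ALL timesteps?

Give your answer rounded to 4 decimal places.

Step 0: x=[6.0000 6.0000] v=[0.0000 0.0000]
Step 1: x=[5.2500 7.0000] v=[-1.5000 2.0000]
Step 2: x=[4.0625 8.5625] v=[-2.3750 3.1250]
Step 3: x=[2.9297 10.0000] v=[-2.2656 2.8750]
Step 4: x=[2.3145 10.6700] v=[-1.2305 1.3399]
Step 5: x=[2.4544 10.2511] v=[0.2798 -0.8379]
Step 6: x=[3.2621 8.8830] v=[1.6154 -2.7363]
Step 7: x=[4.3647 7.1096] v=[2.2051 -3.5468]
Max displacement = 2.6700

Answer: 2.6700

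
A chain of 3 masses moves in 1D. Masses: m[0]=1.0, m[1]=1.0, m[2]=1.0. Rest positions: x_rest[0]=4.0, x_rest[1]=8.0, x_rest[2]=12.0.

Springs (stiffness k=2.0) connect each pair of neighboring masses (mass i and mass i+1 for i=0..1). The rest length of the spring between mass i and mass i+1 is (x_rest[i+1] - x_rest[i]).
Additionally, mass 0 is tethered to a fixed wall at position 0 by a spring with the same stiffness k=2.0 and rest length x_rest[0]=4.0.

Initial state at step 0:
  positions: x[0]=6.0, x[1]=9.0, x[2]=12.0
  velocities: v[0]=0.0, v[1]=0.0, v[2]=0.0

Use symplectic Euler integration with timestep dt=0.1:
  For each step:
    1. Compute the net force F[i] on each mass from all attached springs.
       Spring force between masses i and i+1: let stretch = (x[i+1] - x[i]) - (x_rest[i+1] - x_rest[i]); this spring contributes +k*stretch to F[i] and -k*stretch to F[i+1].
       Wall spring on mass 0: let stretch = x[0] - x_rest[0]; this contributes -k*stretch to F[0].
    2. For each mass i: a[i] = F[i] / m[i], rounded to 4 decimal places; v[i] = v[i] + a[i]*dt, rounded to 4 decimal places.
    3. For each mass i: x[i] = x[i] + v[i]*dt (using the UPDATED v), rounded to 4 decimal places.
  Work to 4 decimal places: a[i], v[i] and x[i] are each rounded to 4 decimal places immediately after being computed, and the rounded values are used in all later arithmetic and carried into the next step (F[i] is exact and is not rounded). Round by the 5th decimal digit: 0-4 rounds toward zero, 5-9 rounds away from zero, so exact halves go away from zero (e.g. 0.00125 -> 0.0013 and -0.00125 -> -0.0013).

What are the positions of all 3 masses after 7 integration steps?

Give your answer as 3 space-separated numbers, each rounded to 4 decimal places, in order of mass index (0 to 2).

Step 0: x=[6.0000 9.0000 12.0000] v=[0.0000 0.0000 0.0000]
Step 1: x=[5.9400 9.0000 12.0200] v=[-0.6000 0.0000 0.2000]
Step 2: x=[5.8224 8.9992 12.0596] v=[-1.1760 -0.0080 0.3960]
Step 3: x=[5.6519 8.9961 12.1180] v=[-1.7051 -0.0313 0.5839]
Step 4: x=[5.4352 8.9885 12.1940] v=[-2.1666 -0.0758 0.7595]
Step 5: x=[5.1809 8.9740 12.2858] v=[-2.5430 -0.1454 0.9184]
Step 6: x=[4.8988 8.9498 12.3914] v=[-2.8206 -0.2417 1.0560]
Step 7: x=[4.5998 8.9134 12.5082] v=[-2.9902 -0.3636 1.1677]

Answer: 4.5998 8.9134 12.5082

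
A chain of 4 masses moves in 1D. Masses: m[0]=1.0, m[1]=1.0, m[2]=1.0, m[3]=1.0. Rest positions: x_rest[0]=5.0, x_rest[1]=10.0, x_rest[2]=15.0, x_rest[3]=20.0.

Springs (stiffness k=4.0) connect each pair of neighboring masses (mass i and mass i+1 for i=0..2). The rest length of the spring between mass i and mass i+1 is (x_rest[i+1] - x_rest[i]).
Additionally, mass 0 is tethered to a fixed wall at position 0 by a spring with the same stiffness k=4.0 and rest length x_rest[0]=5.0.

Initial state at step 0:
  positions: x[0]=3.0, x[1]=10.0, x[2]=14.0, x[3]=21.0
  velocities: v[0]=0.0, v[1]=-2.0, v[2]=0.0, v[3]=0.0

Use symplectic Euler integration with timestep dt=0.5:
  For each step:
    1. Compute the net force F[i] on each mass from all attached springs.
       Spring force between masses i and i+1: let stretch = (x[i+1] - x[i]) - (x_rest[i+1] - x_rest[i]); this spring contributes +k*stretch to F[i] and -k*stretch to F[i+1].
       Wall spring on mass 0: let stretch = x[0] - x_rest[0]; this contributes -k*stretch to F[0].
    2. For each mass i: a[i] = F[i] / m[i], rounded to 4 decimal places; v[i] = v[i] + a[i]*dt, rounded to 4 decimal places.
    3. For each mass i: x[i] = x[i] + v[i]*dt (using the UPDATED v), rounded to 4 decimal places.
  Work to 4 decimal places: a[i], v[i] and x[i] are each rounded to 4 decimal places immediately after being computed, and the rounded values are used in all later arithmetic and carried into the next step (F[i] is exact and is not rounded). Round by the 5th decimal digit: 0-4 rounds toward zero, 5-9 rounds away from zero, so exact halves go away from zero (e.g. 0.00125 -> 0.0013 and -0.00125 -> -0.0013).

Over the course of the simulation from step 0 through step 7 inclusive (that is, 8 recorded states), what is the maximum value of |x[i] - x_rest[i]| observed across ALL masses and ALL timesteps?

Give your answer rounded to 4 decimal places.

Step 0: x=[3.0000 10.0000 14.0000 21.0000] v=[0.0000 -2.0000 0.0000 0.0000]
Step 1: x=[7.0000 6.0000 17.0000 19.0000] v=[8.0000 -8.0000 6.0000 -4.0000]
Step 2: x=[3.0000 14.0000 11.0000 20.0000] v=[-8.0000 16.0000 -12.0000 2.0000]
Step 3: x=[7.0000 8.0000 17.0000 17.0000] v=[8.0000 -12.0000 12.0000 -6.0000]
Step 4: x=[5.0000 10.0000 14.0000 19.0000] v=[-4.0000 4.0000 -6.0000 4.0000]
Step 5: x=[3.0000 11.0000 12.0000 21.0000] v=[-4.0000 2.0000 -4.0000 4.0000]
Step 6: x=[6.0000 5.0000 18.0000 19.0000] v=[6.0000 -12.0000 12.0000 -4.0000]
Step 7: x=[2.0000 13.0000 12.0000 21.0000] v=[-8.0000 16.0000 -12.0000 4.0000]
Max displacement = 5.0000

Answer: 5.0000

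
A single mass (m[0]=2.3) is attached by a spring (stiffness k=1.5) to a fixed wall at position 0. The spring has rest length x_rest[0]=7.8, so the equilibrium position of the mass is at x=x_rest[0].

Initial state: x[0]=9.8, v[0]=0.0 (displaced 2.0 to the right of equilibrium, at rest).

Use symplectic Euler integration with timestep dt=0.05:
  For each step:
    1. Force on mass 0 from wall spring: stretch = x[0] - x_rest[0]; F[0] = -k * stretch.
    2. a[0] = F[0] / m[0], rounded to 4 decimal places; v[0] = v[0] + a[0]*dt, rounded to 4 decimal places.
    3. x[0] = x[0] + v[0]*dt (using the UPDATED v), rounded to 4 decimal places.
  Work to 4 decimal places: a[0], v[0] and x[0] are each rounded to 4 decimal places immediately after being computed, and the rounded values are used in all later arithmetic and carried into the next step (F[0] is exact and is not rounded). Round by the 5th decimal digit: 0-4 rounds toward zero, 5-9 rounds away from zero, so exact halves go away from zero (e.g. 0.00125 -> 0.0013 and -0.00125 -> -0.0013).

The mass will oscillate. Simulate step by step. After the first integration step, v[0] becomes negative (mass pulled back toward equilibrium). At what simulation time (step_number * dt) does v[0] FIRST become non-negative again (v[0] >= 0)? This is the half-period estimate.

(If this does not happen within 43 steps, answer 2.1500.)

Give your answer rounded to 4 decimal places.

Step 0: x=[9.8000] v=[0.0000]
Step 1: x=[9.7967] v=[-0.0652]
Step 2: x=[9.7902] v=[-0.1303]
Step 3: x=[9.7804] v=[-0.1952]
Step 4: x=[9.7674] v=[-0.2598]
Step 5: x=[9.7512] v=[-0.3240]
Step 6: x=[9.7318] v=[-0.3876]
Step 7: x=[9.7093] v=[-0.4506]
Step 8: x=[9.6837] v=[-0.5129]
Step 9: x=[9.6550] v=[-0.5743]
Step 10: x=[9.6233] v=[-0.6348]
Step 11: x=[9.5886] v=[-0.6943]
Step 12: x=[9.5510] v=[-0.7526]
Step 13: x=[9.5105] v=[-0.8097]
Step 14: x=[9.4672] v=[-0.8655]
Step 15: x=[9.4212] v=[-0.9199]
Step 16: x=[9.3726] v=[-0.9728]
Step 17: x=[9.3214] v=[-1.0241]
Step 18: x=[9.2677] v=[-1.0737]
Step 19: x=[9.2116] v=[-1.1216]
Step 20: x=[9.1532] v=[-1.1676]
Step 21: x=[9.0926] v=[-1.2117]
Step 22: x=[9.0299] v=[-1.2539]
Step 23: x=[8.9652] v=[-1.2940]
Step 24: x=[8.8986] v=[-1.3320]
Step 25: x=[8.8302] v=[-1.3678]
Step 26: x=[8.7601] v=[-1.4014]
Step 27: x=[8.6885] v=[-1.4327]
Step 28: x=[8.6154] v=[-1.4617]
Step 29: x=[8.5410] v=[-1.4883]
Step 30: x=[8.4654] v=[-1.5125]
Step 31: x=[8.3887] v=[-1.5342]
Step 32: x=[8.3110] v=[-1.5534]
Step 33: x=[8.2325] v=[-1.5701]
Step 34: x=[8.1533] v=[-1.5842]
Step 35: x=[8.0735] v=[-1.5957]
Step 36: x=[7.9933] v=[-1.6046]
Step 37: x=[7.9128] v=[-1.6109]
Step 38: x=[7.8321] v=[-1.6146]
Step 39: x=[7.7513] v=[-1.6156]
Step 40: x=[7.6706] v=[-1.6140]
Step 41: x=[7.5901] v=[-1.6098]
Step 42: x=[7.5100] v=[-1.6030]
Step 43: x=[7.4303] v=[-1.5935]
v[0] did not become non-negative within 43 steps; using fallback time=2.1500

Answer: 2.1500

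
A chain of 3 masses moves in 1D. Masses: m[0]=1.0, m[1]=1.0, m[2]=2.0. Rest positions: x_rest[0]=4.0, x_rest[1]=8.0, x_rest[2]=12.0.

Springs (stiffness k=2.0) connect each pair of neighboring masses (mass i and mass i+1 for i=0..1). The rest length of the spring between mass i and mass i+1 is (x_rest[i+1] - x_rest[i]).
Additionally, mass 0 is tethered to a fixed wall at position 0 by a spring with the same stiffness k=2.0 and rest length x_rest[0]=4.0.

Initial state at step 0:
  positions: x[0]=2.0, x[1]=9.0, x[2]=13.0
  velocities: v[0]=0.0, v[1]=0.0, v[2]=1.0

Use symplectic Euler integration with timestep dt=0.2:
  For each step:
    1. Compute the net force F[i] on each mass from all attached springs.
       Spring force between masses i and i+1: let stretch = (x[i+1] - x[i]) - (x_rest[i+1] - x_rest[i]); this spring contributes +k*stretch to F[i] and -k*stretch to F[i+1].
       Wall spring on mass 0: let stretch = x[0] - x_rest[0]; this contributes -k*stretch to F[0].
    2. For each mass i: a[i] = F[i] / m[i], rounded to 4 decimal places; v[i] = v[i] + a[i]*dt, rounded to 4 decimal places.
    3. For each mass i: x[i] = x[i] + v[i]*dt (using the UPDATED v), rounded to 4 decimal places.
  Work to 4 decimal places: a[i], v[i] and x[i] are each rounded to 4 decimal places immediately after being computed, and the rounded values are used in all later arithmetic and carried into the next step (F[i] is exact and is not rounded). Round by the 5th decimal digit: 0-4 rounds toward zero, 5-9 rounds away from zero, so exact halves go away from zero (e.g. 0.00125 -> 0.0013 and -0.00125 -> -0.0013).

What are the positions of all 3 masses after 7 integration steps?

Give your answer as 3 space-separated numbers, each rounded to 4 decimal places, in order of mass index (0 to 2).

Answer: 6.1304 8.5040 13.3869

Derivation:
Step 0: x=[2.0000 9.0000 13.0000] v=[0.0000 0.0000 1.0000]
Step 1: x=[2.4000 8.7600 13.2000] v=[2.0000 -1.2000 1.0000]
Step 2: x=[3.1168 8.3664 13.3824] v=[3.5840 -1.9680 0.9120]
Step 3: x=[4.0042 7.9541 13.5242] v=[4.4371 -2.0614 0.7088]
Step 4: x=[4.8873 7.6714 13.6032] v=[4.4154 -1.4133 0.3948]
Step 5: x=[5.6021 7.6406 13.6049] v=[3.5741 -0.1542 0.0084]
Step 6: x=[6.0318 7.9238 13.5280] v=[2.1487 1.4161 -0.3845]
Step 7: x=[6.1304 8.5040 13.3869] v=[0.4928 2.9010 -0.7053]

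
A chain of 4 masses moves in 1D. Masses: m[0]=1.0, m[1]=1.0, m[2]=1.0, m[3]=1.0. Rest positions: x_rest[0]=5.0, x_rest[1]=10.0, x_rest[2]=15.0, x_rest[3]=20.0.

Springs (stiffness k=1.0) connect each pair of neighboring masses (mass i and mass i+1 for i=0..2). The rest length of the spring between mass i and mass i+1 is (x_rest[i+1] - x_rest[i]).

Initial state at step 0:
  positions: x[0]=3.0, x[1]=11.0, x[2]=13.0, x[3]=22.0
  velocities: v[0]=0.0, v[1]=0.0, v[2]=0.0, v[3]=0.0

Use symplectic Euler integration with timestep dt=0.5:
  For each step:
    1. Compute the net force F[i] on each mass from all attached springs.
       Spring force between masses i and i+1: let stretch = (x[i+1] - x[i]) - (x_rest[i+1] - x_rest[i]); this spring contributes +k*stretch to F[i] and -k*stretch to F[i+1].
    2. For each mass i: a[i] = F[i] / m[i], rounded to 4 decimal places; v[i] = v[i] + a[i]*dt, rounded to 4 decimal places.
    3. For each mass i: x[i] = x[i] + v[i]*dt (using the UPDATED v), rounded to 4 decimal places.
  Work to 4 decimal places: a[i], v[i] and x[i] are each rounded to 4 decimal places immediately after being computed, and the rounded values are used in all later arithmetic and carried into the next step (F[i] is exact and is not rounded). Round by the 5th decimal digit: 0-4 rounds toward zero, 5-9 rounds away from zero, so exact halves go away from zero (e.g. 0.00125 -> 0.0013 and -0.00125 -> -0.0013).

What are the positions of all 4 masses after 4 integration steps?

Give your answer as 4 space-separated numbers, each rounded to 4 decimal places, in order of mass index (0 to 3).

Answer: 5.0313 9.2422 15.7891 18.9375

Derivation:
Step 0: x=[3.0000 11.0000 13.0000 22.0000] v=[0.0000 0.0000 0.0000 0.0000]
Step 1: x=[3.7500 9.5000 14.7500 21.0000] v=[1.5000 -3.0000 3.5000 -2.0000]
Step 2: x=[4.6875 7.8750 16.7500 19.6875] v=[1.8750 -3.2500 4.0000 -2.6250]
Step 3: x=[5.1719 7.6719 17.2657 18.8906] v=[0.9688 -0.4063 1.0313 -1.5938]
Step 4: x=[5.0313 9.2422 15.7891 18.9375] v=[-0.2812 3.1406 -2.9532 0.0938]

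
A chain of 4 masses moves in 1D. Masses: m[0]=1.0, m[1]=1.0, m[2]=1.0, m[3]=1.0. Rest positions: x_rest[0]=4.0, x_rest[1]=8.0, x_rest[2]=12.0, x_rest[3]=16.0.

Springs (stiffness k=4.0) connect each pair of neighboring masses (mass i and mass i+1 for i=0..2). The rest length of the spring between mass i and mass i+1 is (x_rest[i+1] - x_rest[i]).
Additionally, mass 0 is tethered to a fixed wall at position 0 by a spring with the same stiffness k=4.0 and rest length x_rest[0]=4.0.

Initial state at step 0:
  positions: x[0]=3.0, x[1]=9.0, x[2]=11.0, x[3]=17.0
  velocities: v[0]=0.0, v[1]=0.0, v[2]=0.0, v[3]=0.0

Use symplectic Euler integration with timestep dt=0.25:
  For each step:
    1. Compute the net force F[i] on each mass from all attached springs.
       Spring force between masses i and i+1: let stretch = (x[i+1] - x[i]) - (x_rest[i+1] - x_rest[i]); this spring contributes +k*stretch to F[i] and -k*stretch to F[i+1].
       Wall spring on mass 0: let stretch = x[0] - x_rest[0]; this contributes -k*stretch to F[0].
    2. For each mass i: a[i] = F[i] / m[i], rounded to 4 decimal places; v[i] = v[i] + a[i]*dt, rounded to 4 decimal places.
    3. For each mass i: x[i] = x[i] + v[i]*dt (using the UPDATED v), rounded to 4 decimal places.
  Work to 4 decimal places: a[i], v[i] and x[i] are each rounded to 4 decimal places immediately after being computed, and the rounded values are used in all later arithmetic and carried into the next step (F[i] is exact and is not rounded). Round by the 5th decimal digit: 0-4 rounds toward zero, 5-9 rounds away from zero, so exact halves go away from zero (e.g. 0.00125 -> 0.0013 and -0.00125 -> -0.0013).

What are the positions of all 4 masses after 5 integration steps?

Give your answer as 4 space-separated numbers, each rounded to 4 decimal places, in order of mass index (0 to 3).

Step 0: x=[3.0000 9.0000 11.0000 17.0000] v=[0.0000 0.0000 0.0000 0.0000]
Step 1: x=[3.7500 8.0000 12.0000 16.5000] v=[3.0000 -4.0000 4.0000 -2.0000]
Step 2: x=[4.6250 6.9375 13.1250 15.8750] v=[3.5000 -4.2500 4.5000 -2.5000]
Step 3: x=[4.9219 6.8438 13.3906 15.5625] v=[1.1875 -0.3750 1.0625 -1.2500]
Step 4: x=[4.4688 7.9063 12.5625 15.7070] v=[-1.8125 4.2499 -3.3124 0.5781]
Step 5: x=[3.7579 9.2735 11.3565 16.0654] v=[-2.8438 5.4686 -4.8241 1.4336]

Answer: 3.7579 9.2735 11.3565 16.0654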